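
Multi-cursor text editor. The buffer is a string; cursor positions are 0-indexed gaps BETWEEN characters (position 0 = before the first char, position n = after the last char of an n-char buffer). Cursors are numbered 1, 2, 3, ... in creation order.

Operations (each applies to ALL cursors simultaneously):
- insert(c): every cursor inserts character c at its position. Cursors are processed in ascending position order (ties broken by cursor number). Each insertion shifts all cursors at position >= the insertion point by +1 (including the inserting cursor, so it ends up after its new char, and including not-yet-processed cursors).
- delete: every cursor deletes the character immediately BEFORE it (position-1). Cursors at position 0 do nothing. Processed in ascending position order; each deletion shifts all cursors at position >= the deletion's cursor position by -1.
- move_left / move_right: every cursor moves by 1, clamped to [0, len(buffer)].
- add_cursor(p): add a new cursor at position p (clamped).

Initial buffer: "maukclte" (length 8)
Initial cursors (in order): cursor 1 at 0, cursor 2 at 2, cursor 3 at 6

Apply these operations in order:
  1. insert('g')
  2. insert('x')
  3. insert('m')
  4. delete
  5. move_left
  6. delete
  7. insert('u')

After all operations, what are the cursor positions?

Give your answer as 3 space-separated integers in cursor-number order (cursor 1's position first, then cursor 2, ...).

Answer: 1 5 11

Derivation:
After op 1 (insert('g')): buffer="gmagukclgte" (len 11), cursors c1@1 c2@4 c3@9, authorship 1..2....3..
After op 2 (insert('x')): buffer="gxmagxukclgxte" (len 14), cursors c1@2 c2@6 c3@12, authorship 11..22....33..
After op 3 (insert('m')): buffer="gxmmagxmukclgxmte" (len 17), cursors c1@3 c2@8 c3@15, authorship 111..222....333..
After op 4 (delete): buffer="gxmagxukclgxte" (len 14), cursors c1@2 c2@6 c3@12, authorship 11..22....33..
After op 5 (move_left): buffer="gxmagxukclgxte" (len 14), cursors c1@1 c2@5 c3@11, authorship 11..22....33..
After op 6 (delete): buffer="xmaxukclxte" (len 11), cursors c1@0 c2@3 c3@8, authorship 1..2....3..
After op 7 (insert('u')): buffer="uxmauxukcluxte" (len 14), cursors c1@1 c2@5 c3@11, authorship 11..22....33..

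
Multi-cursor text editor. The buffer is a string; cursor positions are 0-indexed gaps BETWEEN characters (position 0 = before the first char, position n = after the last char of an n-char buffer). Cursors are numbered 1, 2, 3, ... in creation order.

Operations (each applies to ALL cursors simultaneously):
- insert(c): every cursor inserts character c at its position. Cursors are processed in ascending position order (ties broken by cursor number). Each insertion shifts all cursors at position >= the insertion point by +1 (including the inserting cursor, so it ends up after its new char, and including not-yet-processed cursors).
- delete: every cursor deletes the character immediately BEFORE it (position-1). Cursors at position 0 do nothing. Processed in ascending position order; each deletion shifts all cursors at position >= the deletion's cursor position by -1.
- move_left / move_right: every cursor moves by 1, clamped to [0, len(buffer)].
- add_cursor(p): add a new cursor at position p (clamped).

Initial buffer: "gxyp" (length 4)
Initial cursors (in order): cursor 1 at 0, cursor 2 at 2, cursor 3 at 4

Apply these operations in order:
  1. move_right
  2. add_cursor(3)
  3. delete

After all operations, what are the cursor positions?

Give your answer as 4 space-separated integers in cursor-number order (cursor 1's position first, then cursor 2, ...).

After op 1 (move_right): buffer="gxyp" (len 4), cursors c1@1 c2@3 c3@4, authorship ....
After op 2 (add_cursor(3)): buffer="gxyp" (len 4), cursors c1@1 c2@3 c4@3 c3@4, authorship ....
After op 3 (delete): buffer="" (len 0), cursors c1@0 c2@0 c3@0 c4@0, authorship 

Answer: 0 0 0 0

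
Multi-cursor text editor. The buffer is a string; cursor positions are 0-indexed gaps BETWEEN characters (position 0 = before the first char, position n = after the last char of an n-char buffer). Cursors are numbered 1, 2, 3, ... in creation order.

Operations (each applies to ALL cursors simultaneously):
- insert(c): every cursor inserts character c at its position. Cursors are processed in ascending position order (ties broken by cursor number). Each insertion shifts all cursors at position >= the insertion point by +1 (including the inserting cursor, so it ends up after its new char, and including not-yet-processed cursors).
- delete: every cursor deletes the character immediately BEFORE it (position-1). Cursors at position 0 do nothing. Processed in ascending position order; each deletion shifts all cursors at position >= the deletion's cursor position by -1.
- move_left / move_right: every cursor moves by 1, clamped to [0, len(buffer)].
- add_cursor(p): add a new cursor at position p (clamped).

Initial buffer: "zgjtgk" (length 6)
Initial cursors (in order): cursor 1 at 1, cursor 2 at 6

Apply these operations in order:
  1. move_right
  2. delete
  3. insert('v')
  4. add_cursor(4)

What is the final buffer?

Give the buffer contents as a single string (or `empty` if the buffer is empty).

After op 1 (move_right): buffer="zgjtgk" (len 6), cursors c1@2 c2@6, authorship ......
After op 2 (delete): buffer="zjtg" (len 4), cursors c1@1 c2@4, authorship ....
After op 3 (insert('v')): buffer="zvjtgv" (len 6), cursors c1@2 c2@6, authorship .1...2
After op 4 (add_cursor(4)): buffer="zvjtgv" (len 6), cursors c1@2 c3@4 c2@6, authorship .1...2

Answer: zvjtgv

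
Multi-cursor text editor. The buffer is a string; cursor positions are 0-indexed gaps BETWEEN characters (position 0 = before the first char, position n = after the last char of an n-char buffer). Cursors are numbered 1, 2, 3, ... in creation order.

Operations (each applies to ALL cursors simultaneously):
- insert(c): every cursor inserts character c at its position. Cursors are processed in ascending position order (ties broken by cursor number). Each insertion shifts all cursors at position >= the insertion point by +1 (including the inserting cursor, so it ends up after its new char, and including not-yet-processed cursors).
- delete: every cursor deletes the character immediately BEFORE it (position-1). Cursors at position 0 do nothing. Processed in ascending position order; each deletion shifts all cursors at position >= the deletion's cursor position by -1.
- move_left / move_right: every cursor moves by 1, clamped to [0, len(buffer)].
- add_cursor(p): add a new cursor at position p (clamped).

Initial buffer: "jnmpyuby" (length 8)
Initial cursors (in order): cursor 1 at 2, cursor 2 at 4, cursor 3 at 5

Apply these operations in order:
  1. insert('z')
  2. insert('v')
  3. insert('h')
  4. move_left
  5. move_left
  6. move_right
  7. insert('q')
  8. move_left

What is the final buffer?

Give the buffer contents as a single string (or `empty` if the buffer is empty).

After op 1 (insert('z')): buffer="jnzmpzyzuby" (len 11), cursors c1@3 c2@6 c3@8, authorship ..1..2.3...
After op 2 (insert('v')): buffer="jnzvmpzvyzvuby" (len 14), cursors c1@4 c2@8 c3@11, authorship ..11..22.33...
After op 3 (insert('h')): buffer="jnzvhmpzvhyzvhuby" (len 17), cursors c1@5 c2@10 c3@14, authorship ..111..222.333...
After op 4 (move_left): buffer="jnzvhmpzvhyzvhuby" (len 17), cursors c1@4 c2@9 c3@13, authorship ..111..222.333...
After op 5 (move_left): buffer="jnzvhmpzvhyzvhuby" (len 17), cursors c1@3 c2@8 c3@12, authorship ..111..222.333...
After op 6 (move_right): buffer="jnzvhmpzvhyzvhuby" (len 17), cursors c1@4 c2@9 c3@13, authorship ..111..222.333...
After op 7 (insert('q')): buffer="jnzvqhmpzvqhyzvqhuby" (len 20), cursors c1@5 c2@11 c3@16, authorship ..1111..2222.3333...
After op 8 (move_left): buffer="jnzvqhmpzvqhyzvqhuby" (len 20), cursors c1@4 c2@10 c3@15, authorship ..1111..2222.3333...

Answer: jnzvqhmpzvqhyzvqhuby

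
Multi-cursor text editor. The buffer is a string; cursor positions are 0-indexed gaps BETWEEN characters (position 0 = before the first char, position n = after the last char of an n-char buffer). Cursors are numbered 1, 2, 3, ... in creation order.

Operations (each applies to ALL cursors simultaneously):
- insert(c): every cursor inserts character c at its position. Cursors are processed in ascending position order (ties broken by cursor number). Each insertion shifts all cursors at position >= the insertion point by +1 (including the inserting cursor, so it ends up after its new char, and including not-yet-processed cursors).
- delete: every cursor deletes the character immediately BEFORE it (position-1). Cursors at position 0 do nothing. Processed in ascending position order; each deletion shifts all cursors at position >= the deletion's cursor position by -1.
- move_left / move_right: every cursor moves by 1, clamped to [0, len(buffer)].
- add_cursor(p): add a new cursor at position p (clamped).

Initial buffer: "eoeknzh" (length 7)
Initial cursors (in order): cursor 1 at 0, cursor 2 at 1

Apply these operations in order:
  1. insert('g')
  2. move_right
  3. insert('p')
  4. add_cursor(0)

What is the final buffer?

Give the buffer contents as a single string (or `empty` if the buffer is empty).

Answer: gepgopeknzh

Derivation:
After op 1 (insert('g')): buffer="gegoeknzh" (len 9), cursors c1@1 c2@3, authorship 1.2......
After op 2 (move_right): buffer="gegoeknzh" (len 9), cursors c1@2 c2@4, authorship 1.2......
After op 3 (insert('p')): buffer="gepgopeknzh" (len 11), cursors c1@3 c2@6, authorship 1.12.2.....
After op 4 (add_cursor(0)): buffer="gepgopeknzh" (len 11), cursors c3@0 c1@3 c2@6, authorship 1.12.2.....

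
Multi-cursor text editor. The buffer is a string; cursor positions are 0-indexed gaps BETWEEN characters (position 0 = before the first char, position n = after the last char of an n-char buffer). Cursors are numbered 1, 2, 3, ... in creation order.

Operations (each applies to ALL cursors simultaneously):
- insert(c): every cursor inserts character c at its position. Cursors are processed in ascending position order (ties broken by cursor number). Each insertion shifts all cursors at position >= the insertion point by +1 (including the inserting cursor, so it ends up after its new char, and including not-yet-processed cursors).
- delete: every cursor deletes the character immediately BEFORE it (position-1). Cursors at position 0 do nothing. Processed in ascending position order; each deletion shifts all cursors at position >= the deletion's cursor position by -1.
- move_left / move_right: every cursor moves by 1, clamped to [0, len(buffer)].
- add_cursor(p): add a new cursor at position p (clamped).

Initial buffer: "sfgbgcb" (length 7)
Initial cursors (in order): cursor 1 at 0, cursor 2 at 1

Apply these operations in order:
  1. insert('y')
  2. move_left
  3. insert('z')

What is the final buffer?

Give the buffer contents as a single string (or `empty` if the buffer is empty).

After op 1 (insert('y')): buffer="ysyfgbgcb" (len 9), cursors c1@1 c2@3, authorship 1.2......
After op 2 (move_left): buffer="ysyfgbgcb" (len 9), cursors c1@0 c2@2, authorship 1.2......
After op 3 (insert('z')): buffer="zyszyfgbgcb" (len 11), cursors c1@1 c2@4, authorship 11.22......

Answer: zyszyfgbgcb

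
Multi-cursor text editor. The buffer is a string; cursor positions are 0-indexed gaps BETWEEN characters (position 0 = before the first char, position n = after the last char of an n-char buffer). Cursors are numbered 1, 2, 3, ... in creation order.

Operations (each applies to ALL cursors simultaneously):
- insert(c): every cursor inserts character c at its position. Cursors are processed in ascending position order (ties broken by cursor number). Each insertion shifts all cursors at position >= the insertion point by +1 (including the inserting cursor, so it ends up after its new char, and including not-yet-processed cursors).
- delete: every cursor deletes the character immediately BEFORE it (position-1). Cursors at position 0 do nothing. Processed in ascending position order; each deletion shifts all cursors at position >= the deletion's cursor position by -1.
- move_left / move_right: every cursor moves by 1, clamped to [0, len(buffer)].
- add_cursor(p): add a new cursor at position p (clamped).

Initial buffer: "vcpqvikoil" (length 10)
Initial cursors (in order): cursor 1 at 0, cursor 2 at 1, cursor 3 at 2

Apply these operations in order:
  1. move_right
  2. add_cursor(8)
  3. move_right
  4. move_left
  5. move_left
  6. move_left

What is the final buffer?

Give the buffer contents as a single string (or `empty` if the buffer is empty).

Answer: vcpqvikoil

Derivation:
After op 1 (move_right): buffer="vcpqvikoil" (len 10), cursors c1@1 c2@2 c3@3, authorship ..........
After op 2 (add_cursor(8)): buffer="vcpqvikoil" (len 10), cursors c1@1 c2@2 c3@3 c4@8, authorship ..........
After op 3 (move_right): buffer="vcpqvikoil" (len 10), cursors c1@2 c2@3 c3@4 c4@9, authorship ..........
After op 4 (move_left): buffer="vcpqvikoil" (len 10), cursors c1@1 c2@2 c3@3 c4@8, authorship ..........
After op 5 (move_left): buffer="vcpqvikoil" (len 10), cursors c1@0 c2@1 c3@2 c4@7, authorship ..........
After op 6 (move_left): buffer="vcpqvikoil" (len 10), cursors c1@0 c2@0 c3@1 c4@6, authorship ..........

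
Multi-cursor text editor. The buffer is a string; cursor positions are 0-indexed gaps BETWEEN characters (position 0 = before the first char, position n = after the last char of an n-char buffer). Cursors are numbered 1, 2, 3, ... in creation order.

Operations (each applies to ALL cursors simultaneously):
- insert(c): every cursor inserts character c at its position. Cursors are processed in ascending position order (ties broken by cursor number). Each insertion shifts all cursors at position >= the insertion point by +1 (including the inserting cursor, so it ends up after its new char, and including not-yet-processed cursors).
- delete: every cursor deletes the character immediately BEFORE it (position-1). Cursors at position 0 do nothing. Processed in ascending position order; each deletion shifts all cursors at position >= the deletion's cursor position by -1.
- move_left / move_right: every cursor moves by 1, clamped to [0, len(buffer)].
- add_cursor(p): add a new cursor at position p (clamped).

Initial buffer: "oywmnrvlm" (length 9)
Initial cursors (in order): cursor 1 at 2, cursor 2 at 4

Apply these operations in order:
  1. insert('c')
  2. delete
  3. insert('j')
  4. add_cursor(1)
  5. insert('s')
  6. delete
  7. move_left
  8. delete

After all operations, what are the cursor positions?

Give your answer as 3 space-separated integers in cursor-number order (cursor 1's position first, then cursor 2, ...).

After op 1 (insert('c')): buffer="oycwmcnrvlm" (len 11), cursors c1@3 c2@6, authorship ..1..2.....
After op 2 (delete): buffer="oywmnrvlm" (len 9), cursors c1@2 c2@4, authorship .........
After op 3 (insert('j')): buffer="oyjwmjnrvlm" (len 11), cursors c1@3 c2@6, authorship ..1..2.....
After op 4 (add_cursor(1)): buffer="oyjwmjnrvlm" (len 11), cursors c3@1 c1@3 c2@6, authorship ..1..2.....
After op 5 (insert('s')): buffer="osyjswmjsnrvlm" (len 14), cursors c3@2 c1@5 c2@9, authorship .3.11..22.....
After op 6 (delete): buffer="oyjwmjnrvlm" (len 11), cursors c3@1 c1@3 c2@6, authorship ..1..2.....
After op 7 (move_left): buffer="oyjwmjnrvlm" (len 11), cursors c3@0 c1@2 c2@5, authorship ..1..2.....
After op 8 (delete): buffer="ojwjnrvlm" (len 9), cursors c3@0 c1@1 c2@3, authorship .1.2.....

Answer: 1 3 0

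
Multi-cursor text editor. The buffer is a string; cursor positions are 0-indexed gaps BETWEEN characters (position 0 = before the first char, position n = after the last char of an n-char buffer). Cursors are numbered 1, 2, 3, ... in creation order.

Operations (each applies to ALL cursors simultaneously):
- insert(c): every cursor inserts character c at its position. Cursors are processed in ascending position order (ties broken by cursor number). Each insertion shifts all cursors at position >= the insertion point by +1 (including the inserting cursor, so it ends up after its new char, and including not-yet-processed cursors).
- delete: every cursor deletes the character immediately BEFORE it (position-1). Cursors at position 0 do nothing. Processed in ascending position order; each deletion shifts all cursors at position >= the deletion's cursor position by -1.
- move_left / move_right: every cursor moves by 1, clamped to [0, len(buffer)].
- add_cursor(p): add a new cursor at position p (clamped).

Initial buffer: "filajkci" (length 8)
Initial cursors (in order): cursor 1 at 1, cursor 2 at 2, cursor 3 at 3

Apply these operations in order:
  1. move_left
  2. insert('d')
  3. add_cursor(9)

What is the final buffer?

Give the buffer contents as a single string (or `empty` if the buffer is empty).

Answer: dfdidlajkci

Derivation:
After op 1 (move_left): buffer="filajkci" (len 8), cursors c1@0 c2@1 c3@2, authorship ........
After op 2 (insert('d')): buffer="dfdidlajkci" (len 11), cursors c1@1 c2@3 c3@5, authorship 1.2.3......
After op 3 (add_cursor(9)): buffer="dfdidlajkci" (len 11), cursors c1@1 c2@3 c3@5 c4@9, authorship 1.2.3......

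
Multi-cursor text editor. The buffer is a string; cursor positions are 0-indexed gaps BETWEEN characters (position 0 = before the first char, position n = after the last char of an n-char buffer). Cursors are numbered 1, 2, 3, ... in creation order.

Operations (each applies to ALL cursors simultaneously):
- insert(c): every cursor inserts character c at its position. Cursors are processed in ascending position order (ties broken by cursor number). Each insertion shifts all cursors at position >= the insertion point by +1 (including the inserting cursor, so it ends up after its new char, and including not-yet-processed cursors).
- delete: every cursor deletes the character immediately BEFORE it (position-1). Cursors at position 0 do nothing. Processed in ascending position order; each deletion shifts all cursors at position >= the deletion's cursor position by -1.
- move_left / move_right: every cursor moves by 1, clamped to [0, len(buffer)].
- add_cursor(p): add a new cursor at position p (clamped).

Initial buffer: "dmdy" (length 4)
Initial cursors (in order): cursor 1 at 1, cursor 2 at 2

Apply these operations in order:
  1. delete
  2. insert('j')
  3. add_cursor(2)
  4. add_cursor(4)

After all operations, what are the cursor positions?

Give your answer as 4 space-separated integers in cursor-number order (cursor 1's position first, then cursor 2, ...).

After op 1 (delete): buffer="dy" (len 2), cursors c1@0 c2@0, authorship ..
After op 2 (insert('j')): buffer="jjdy" (len 4), cursors c1@2 c2@2, authorship 12..
After op 3 (add_cursor(2)): buffer="jjdy" (len 4), cursors c1@2 c2@2 c3@2, authorship 12..
After op 4 (add_cursor(4)): buffer="jjdy" (len 4), cursors c1@2 c2@2 c3@2 c4@4, authorship 12..

Answer: 2 2 2 4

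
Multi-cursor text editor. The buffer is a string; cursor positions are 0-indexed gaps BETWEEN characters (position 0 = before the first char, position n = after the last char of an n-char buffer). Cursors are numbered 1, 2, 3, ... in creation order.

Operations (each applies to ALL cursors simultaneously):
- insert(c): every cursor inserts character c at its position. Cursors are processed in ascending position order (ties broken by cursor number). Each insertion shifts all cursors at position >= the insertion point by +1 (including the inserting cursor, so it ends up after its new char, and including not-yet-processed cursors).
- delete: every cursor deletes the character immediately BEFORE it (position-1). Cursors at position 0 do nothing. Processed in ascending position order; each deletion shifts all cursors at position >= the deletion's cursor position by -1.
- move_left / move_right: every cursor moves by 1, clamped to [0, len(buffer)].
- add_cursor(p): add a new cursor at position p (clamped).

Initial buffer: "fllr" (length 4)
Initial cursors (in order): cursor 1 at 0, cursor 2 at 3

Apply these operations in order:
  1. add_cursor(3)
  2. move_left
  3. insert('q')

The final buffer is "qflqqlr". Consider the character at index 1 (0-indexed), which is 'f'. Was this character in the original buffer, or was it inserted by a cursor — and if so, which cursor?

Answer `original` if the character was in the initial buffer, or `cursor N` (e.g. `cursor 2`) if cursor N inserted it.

Answer: original

Derivation:
After op 1 (add_cursor(3)): buffer="fllr" (len 4), cursors c1@0 c2@3 c3@3, authorship ....
After op 2 (move_left): buffer="fllr" (len 4), cursors c1@0 c2@2 c3@2, authorship ....
After op 3 (insert('q')): buffer="qflqqlr" (len 7), cursors c1@1 c2@5 c3@5, authorship 1..23..
Authorship (.=original, N=cursor N): 1 . . 2 3 . .
Index 1: author = original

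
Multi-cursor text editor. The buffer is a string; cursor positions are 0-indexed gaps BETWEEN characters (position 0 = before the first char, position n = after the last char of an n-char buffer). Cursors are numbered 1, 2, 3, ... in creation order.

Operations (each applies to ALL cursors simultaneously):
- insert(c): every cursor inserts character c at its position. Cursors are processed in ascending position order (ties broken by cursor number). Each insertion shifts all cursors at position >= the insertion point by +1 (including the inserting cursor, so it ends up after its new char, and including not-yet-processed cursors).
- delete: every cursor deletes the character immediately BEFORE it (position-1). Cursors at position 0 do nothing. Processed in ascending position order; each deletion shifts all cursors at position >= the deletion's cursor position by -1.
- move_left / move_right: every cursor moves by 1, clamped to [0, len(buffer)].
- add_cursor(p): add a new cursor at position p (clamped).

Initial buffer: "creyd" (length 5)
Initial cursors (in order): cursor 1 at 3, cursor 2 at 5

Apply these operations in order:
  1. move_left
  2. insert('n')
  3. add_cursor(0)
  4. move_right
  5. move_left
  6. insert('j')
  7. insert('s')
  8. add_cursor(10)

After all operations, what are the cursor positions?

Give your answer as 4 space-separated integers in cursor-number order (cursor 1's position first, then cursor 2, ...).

After op 1 (move_left): buffer="creyd" (len 5), cursors c1@2 c2@4, authorship .....
After op 2 (insert('n')): buffer="crneynd" (len 7), cursors c1@3 c2@6, authorship ..1..2.
After op 3 (add_cursor(0)): buffer="crneynd" (len 7), cursors c3@0 c1@3 c2@6, authorship ..1..2.
After op 4 (move_right): buffer="crneynd" (len 7), cursors c3@1 c1@4 c2@7, authorship ..1..2.
After op 5 (move_left): buffer="crneynd" (len 7), cursors c3@0 c1@3 c2@6, authorship ..1..2.
After op 6 (insert('j')): buffer="jcrnjeynjd" (len 10), cursors c3@1 c1@5 c2@9, authorship 3..11..22.
After op 7 (insert('s')): buffer="jscrnjseynjsd" (len 13), cursors c3@2 c1@7 c2@12, authorship 33..111..222.
After op 8 (add_cursor(10)): buffer="jscrnjseynjsd" (len 13), cursors c3@2 c1@7 c4@10 c2@12, authorship 33..111..222.

Answer: 7 12 2 10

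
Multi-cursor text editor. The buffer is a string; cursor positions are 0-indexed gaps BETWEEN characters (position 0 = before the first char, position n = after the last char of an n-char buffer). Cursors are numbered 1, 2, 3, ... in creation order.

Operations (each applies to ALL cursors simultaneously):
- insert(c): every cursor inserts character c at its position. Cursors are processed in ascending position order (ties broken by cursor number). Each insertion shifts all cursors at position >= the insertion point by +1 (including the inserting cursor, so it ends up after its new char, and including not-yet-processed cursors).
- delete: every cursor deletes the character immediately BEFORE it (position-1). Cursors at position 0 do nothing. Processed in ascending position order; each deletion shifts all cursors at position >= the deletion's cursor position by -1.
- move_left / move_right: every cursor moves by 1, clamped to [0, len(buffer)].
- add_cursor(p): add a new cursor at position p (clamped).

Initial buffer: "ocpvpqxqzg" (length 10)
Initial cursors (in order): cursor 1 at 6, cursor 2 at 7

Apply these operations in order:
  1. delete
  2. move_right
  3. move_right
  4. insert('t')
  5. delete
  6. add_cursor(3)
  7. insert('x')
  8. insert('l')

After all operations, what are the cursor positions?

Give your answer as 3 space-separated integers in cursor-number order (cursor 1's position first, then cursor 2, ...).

After op 1 (delete): buffer="ocpvpqzg" (len 8), cursors c1@5 c2@5, authorship ........
After op 2 (move_right): buffer="ocpvpqzg" (len 8), cursors c1@6 c2@6, authorship ........
After op 3 (move_right): buffer="ocpvpqzg" (len 8), cursors c1@7 c2@7, authorship ........
After op 4 (insert('t')): buffer="ocpvpqzttg" (len 10), cursors c1@9 c2@9, authorship .......12.
After op 5 (delete): buffer="ocpvpqzg" (len 8), cursors c1@7 c2@7, authorship ........
After op 6 (add_cursor(3)): buffer="ocpvpqzg" (len 8), cursors c3@3 c1@7 c2@7, authorship ........
After op 7 (insert('x')): buffer="ocpxvpqzxxg" (len 11), cursors c3@4 c1@10 c2@10, authorship ...3....12.
After op 8 (insert('l')): buffer="ocpxlvpqzxxllg" (len 14), cursors c3@5 c1@13 c2@13, authorship ...33....1212.

Answer: 13 13 5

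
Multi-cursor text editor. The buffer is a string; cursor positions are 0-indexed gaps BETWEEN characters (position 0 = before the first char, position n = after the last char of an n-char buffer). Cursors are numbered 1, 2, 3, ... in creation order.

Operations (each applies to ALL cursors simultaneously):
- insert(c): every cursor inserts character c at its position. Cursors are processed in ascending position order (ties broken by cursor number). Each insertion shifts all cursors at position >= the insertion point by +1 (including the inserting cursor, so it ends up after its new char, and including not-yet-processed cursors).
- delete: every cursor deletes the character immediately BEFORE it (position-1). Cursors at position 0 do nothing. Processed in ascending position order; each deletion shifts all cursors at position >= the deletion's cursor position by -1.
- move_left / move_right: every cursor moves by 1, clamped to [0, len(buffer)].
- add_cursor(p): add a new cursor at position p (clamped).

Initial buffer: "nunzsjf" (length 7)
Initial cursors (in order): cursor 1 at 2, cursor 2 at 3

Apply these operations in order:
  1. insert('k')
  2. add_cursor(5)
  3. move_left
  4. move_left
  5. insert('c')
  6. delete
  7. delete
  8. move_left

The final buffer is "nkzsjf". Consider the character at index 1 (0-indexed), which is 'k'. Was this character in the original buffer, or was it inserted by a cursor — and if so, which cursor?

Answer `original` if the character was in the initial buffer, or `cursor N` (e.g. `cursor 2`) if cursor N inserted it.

After op 1 (insert('k')): buffer="nuknkzsjf" (len 9), cursors c1@3 c2@5, authorship ..1.2....
After op 2 (add_cursor(5)): buffer="nuknkzsjf" (len 9), cursors c1@3 c2@5 c3@5, authorship ..1.2....
After op 3 (move_left): buffer="nuknkzsjf" (len 9), cursors c1@2 c2@4 c3@4, authorship ..1.2....
After op 4 (move_left): buffer="nuknkzsjf" (len 9), cursors c1@1 c2@3 c3@3, authorship ..1.2....
After op 5 (insert('c')): buffer="ncukccnkzsjf" (len 12), cursors c1@2 c2@6 c3@6, authorship .1.123.2....
After op 6 (delete): buffer="nuknkzsjf" (len 9), cursors c1@1 c2@3 c3@3, authorship ..1.2....
After op 7 (delete): buffer="nkzsjf" (len 6), cursors c1@0 c2@0 c3@0, authorship .2....
After op 8 (move_left): buffer="nkzsjf" (len 6), cursors c1@0 c2@0 c3@0, authorship .2....
Authorship (.=original, N=cursor N): . 2 . . . .
Index 1: author = 2

Answer: cursor 2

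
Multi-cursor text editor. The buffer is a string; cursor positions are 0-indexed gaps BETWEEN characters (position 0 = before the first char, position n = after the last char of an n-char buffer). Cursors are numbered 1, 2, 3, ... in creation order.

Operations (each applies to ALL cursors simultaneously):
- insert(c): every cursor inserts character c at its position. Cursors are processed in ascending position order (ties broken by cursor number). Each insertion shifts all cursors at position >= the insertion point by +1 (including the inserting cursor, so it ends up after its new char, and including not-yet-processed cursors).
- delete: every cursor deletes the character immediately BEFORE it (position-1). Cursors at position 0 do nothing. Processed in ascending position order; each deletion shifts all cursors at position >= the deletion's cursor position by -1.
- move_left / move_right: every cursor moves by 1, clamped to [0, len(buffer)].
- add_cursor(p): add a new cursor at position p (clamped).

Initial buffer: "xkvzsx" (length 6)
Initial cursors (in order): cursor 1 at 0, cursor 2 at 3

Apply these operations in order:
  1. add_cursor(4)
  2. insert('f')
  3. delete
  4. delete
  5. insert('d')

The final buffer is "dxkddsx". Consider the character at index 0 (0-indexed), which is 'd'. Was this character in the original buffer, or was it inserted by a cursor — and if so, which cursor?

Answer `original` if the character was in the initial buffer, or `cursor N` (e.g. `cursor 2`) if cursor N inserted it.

After op 1 (add_cursor(4)): buffer="xkvzsx" (len 6), cursors c1@0 c2@3 c3@4, authorship ......
After op 2 (insert('f')): buffer="fxkvfzfsx" (len 9), cursors c1@1 c2@5 c3@7, authorship 1...2.3..
After op 3 (delete): buffer="xkvzsx" (len 6), cursors c1@0 c2@3 c3@4, authorship ......
After op 4 (delete): buffer="xksx" (len 4), cursors c1@0 c2@2 c3@2, authorship ....
After op 5 (insert('d')): buffer="dxkddsx" (len 7), cursors c1@1 c2@5 c3@5, authorship 1..23..
Authorship (.=original, N=cursor N): 1 . . 2 3 . .
Index 0: author = 1

Answer: cursor 1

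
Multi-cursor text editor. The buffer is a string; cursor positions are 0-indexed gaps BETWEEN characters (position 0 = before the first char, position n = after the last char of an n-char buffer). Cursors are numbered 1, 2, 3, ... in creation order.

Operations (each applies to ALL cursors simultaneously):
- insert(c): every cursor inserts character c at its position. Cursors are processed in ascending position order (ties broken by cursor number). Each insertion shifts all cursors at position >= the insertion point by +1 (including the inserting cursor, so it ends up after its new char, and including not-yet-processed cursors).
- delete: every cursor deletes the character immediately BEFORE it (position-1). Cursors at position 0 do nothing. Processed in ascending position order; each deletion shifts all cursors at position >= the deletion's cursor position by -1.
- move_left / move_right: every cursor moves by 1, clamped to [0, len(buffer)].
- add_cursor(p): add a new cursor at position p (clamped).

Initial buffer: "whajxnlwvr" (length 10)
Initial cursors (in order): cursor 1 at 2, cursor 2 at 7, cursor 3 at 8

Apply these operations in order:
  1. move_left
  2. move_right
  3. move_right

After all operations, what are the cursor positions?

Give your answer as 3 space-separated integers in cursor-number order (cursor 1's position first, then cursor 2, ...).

After op 1 (move_left): buffer="whajxnlwvr" (len 10), cursors c1@1 c2@6 c3@7, authorship ..........
After op 2 (move_right): buffer="whajxnlwvr" (len 10), cursors c1@2 c2@7 c3@8, authorship ..........
After op 3 (move_right): buffer="whajxnlwvr" (len 10), cursors c1@3 c2@8 c3@9, authorship ..........

Answer: 3 8 9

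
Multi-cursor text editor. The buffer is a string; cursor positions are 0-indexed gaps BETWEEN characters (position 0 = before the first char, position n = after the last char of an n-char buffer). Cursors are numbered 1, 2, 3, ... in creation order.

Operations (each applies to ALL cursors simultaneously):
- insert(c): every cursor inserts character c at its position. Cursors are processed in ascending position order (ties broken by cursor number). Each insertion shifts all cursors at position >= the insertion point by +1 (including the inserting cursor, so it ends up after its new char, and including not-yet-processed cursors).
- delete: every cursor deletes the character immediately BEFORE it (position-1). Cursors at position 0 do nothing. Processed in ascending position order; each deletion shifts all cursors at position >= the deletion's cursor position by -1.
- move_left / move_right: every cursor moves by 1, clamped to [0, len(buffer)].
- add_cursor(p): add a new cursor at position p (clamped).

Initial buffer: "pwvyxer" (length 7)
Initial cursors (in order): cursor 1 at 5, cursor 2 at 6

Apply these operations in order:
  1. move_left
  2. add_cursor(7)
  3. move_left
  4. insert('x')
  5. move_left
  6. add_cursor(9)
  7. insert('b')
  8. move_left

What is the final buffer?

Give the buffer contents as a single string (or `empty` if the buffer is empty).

After op 1 (move_left): buffer="pwvyxer" (len 7), cursors c1@4 c2@5, authorship .......
After op 2 (add_cursor(7)): buffer="pwvyxer" (len 7), cursors c1@4 c2@5 c3@7, authorship .......
After op 3 (move_left): buffer="pwvyxer" (len 7), cursors c1@3 c2@4 c3@6, authorship .......
After op 4 (insert('x')): buffer="pwvxyxxexr" (len 10), cursors c1@4 c2@6 c3@9, authorship ...1.2..3.
After op 5 (move_left): buffer="pwvxyxxexr" (len 10), cursors c1@3 c2@5 c3@8, authorship ...1.2..3.
After op 6 (add_cursor(9)): buffer="pwvxyxxexr" (len 10), cursors c1@3 c2@5 c3@8 c4@9, authorship ...1.2..3.
After op 7 (insert('b')): buffer="pwvbxybxxebxbr" (len 14), cursors c1@4 c2@7 c3@11 c4@13, authorship ...11.22..334.
After op 8 (move_left): buffer="pwvbxybxxebxbr" (len 14), cursors c1@3 c2@6 c3@10 c4@12, authorship ...11.22..334.

Answer: pwvbxybxxebxbr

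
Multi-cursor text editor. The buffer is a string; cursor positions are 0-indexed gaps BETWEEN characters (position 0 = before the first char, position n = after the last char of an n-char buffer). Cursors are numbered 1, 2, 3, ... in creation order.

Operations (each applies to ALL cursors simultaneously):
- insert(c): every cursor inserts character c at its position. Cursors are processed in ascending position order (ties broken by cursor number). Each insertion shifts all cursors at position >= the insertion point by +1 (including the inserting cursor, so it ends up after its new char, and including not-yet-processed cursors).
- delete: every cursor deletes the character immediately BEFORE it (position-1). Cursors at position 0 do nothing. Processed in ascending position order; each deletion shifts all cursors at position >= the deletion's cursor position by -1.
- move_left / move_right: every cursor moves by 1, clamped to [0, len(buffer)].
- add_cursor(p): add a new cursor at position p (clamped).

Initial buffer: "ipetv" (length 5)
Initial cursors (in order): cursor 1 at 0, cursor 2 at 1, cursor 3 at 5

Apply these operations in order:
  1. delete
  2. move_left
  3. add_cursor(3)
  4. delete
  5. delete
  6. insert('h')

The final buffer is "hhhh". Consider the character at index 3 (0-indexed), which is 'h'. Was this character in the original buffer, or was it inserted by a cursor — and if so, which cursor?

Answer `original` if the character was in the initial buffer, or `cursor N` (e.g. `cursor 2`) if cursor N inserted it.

Answer: cursor 4

Derivation:
After op 1 (delete): buffer="pet" (len 3), cursors c1@0 c2@0 c3@3, authorship ...
After op 2 (move_left): buffer="pet" (len 3), cursors c1@0 c2@0 c3@2, authorship ...
After op 3 (add_cursor(3)): buffer="pet" (len 3), cursors c1@0 c2@0 c3@2 c4@3, authorship ...
After op 4 (delete): buffer="p" (len 1), cursors c1@0 c2@0 c3@1 c4@1, authorship .
After op 5 (delete): buffer="" (len 0), cursors c1@0 c2@0 c3@0 c4@0, authorship 
After op 6 (insert('h')): buffer="hhhh" (len 4), cursors c1@4 c2@4 c3@4 c4@4, authorship 1234
Authorship (.=original, N=cursor N): 1 2 3 4
Index 3: author = 4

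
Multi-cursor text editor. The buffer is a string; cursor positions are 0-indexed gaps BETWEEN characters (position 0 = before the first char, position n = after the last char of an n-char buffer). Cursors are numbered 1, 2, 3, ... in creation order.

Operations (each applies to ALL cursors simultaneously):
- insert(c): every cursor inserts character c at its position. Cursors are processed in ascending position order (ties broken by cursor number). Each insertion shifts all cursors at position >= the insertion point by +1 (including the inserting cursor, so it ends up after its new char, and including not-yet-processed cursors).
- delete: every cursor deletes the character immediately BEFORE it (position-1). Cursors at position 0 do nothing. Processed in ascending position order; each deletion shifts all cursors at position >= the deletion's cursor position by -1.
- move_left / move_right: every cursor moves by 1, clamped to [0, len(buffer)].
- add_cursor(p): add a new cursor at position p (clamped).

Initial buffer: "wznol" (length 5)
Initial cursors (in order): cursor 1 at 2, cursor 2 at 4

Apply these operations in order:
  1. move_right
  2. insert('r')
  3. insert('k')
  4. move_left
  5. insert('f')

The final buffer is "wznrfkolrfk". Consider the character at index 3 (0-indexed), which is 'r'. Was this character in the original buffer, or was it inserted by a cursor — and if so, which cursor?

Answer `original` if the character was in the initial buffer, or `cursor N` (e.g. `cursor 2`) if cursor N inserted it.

After op 1 (move_right): buffer="wznol" (len 5), cursors c1@3 c2@5, authorship .....
After op 2 (insert('r')): buffer="wznrolr" (len 7), cursors c1@4 c2@7, authorship ...1..2
After op 3 (insert('k')): buffer="wznrkolrk" (len 9), cursors c1@5 c2@9, authorship ...11..22
After op 4 (move_left): buffer="wznrkolrk" (len 9), cursors c1@4 c2@8, authorship ...11..22
After op 5 (insert('f')): buffer="wznrfkolrfk" (len 11), cursors c1@5 c2@10, authorship ...111..222
Authorship (.=original, N=cursor N): . . . 1 1 1 . . 2 2 2
Index 3: author = 1

Answer: cursor 1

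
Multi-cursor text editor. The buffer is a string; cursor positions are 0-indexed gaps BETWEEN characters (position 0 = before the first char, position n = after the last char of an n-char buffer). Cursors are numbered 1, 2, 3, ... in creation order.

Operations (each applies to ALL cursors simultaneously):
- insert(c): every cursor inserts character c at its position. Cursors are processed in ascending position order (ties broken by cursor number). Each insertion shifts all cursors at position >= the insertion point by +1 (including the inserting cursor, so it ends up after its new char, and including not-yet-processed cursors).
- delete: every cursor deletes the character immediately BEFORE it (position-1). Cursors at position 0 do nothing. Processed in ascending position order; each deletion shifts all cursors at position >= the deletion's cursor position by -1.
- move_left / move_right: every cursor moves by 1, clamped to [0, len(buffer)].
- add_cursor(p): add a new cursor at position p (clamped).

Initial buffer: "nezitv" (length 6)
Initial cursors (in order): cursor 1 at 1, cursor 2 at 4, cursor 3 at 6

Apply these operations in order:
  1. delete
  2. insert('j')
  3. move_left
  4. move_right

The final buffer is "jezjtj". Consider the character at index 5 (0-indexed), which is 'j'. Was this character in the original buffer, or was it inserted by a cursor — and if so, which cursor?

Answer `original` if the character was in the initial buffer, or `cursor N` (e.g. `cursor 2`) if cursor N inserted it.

Answer: cursor 3

Derivation:
After op 1 (delete): buffer="ezt" (len 3), cursors c1@0 c2@2 c3@3, authorship ...
After op 2 (insert('j')): buffer="jezjtj" (len 6), cursors c1@1 c2@4 c3@6, authorship 1..2.3
After op 3 (move_left): buffer="jezjtj" (len 6), cursors c1@0 c2@3 c3@5, authorship 1..2.3
After op 4 (move_right): buffer="jezjtj" (len 6), cursors c1@1 c2@4 c3@6, authorship 1..2.3
Authorship (.=original, N=cursor N): 1 . . 2 . 3
Index 5: author = 3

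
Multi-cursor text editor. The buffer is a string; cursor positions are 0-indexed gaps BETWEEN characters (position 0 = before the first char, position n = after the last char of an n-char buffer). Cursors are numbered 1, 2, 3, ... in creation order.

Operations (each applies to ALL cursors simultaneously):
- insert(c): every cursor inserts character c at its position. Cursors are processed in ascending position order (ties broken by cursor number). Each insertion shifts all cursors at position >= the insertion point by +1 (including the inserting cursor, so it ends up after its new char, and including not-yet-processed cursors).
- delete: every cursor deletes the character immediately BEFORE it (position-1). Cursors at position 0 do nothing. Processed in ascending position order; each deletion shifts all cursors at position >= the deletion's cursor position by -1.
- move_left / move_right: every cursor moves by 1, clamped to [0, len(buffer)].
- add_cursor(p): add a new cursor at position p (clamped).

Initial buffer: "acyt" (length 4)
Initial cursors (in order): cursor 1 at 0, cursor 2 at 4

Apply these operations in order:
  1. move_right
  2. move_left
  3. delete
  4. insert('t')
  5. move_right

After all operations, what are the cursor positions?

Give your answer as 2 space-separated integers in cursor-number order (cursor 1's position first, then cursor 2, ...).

Answer: 2 5

Derivation:
After op 1 (move_right): buffer="acyt" (len 4), cursors c1@1 c2@4, authorship ....
After op 2 (move_left): buffer="acyt" (len 4), cursors c1@0 c2@3, authorship ....
After op 3 (delete): buffer="act" (len 3), cursors c1@0 c2@2, authorship ...
After op 4 (insert('t')): buffer="tactt" (len 5), cursors c1@1 c2@4, authorship 1..2.
After op 5 (move_right): buffer="tactt" (len 5), cursors c1@2 c2@5, authorship 1..2.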